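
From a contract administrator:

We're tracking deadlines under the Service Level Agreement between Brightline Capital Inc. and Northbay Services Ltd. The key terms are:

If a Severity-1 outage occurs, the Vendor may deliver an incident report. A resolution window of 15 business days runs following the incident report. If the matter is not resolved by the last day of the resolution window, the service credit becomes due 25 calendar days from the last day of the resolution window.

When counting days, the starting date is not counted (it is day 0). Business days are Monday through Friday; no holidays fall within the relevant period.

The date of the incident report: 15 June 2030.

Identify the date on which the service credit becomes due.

30 July 2030

The last day of the resolution window: counting 15 business days from Saturday, 15 June 2030 (Jun 17, Jun 18, Jun 19, Jun 20, …, Jul 3, Jul 4, Jul 5, skipping weekends) reaches Friday, 5 July 2030.
The date on which the service credit becomes due: 5 July 2030 + 25 days = 30 July 2030.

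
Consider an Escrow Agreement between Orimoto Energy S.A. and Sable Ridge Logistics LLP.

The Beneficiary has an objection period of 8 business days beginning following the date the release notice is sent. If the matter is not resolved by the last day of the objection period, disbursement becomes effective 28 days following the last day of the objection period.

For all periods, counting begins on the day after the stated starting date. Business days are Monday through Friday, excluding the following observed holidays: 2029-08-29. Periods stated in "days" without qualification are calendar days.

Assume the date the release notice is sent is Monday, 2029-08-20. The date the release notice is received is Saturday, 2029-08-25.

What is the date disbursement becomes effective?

The last day of the objection period: 8 business days after Monday, 2029-08-20, skipping weekends and the listed holiday on Aug 29 — Aug 21, Aug 22, Aug 23, Aug 24, Aug 27, Aug 28, Aug 30, Aug 31 — lands on Friday, 2029-08-31.
The date disbursement becomes effective: 28 calendar days after 2029-08-31 is 2029-09-28.

2029-09-28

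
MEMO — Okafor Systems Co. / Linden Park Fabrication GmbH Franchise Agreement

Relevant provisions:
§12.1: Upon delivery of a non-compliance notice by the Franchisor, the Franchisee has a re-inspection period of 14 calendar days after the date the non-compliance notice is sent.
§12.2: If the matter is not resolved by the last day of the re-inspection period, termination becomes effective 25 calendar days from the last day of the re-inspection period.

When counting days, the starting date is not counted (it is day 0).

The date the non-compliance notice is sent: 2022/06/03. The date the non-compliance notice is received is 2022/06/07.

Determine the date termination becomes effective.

The last day of the re-inspection period: 14 calendar days after 2022/06/03 is 2022/06/17.
The date termination becomes effective: 2022/06/17 + 25 days = 2022/07/12.

2022/07/12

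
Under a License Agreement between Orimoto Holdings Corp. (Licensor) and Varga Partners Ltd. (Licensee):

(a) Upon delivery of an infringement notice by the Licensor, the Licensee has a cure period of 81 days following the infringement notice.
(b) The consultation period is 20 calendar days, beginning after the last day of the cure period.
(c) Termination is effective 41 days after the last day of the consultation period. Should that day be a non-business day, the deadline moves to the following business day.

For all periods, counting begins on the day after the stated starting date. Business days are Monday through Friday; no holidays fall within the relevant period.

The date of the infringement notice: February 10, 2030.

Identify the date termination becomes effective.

July 2, 2030

Adding 81 calendar days to February 10, 2030 gives May 2, 2030, which is the last day of the cure period.
The last day of the consultation period: 20 calendar days after May 2, 2030 is May 22, 2030.
The date termination becomes effective: May 22, 2030 + 41 days = July 2, 2030. July 2, 2030 is a Tuesday, so no roll-forward applies.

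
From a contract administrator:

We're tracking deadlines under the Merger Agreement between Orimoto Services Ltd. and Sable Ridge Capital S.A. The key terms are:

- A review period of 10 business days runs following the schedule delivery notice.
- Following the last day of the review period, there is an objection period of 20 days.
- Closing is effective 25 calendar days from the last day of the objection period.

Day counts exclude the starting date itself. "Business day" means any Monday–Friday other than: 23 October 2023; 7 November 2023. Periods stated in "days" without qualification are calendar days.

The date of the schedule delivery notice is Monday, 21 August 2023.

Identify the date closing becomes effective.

The last day of the review period: counting 10 business days from Monday, 21 August 2023 (Aug 22, Aug 23, Aug 24, Aug 25, Aug 28, Aug 29, Aug 30, Aug 31, Sep 1, Sep 4, skipping weekends) reaches Monday, 4 September 2023.
Adding 20 calendar days to 4 September 2023 gives 24 September 2023, which is the last day of the objection period.
The date closing becomes effective: 25 calendar days after 24 September 2023 is 19 October 2023.

19 October 2023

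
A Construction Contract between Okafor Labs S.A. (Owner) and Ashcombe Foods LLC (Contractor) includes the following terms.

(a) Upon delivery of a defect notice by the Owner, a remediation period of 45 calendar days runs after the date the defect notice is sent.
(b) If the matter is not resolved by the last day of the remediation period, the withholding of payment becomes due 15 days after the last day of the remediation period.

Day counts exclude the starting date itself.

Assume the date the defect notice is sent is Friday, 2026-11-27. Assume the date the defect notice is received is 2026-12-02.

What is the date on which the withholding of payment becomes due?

The last day of the remediation period: 45 calendar days after 2026-11-27 is 2027-01-11.
The date on which the withholding of payment becomes due: 15 calendar days after 2027-01-11 is 2027-01-26.

2027-01-26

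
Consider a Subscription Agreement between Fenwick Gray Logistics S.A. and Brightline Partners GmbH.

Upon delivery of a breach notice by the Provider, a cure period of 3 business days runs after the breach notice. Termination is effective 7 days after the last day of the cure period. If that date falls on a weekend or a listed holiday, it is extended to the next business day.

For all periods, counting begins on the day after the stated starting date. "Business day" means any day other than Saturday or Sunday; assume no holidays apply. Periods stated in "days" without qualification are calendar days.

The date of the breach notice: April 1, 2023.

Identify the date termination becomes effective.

From Saturday, April 1, 2023, 3 business days (Apr 3, Apr 4, Apr 5, skipping weekends) brings us to Wednesday, April 5, 2023, which is the last day of the cure period.
The date termination becomes effective: 7 calendar days after April 5, 2023 is April 12, 2023. April 12, 2023 is a Wednesday, so no roll-forward applies.

April 12, 2023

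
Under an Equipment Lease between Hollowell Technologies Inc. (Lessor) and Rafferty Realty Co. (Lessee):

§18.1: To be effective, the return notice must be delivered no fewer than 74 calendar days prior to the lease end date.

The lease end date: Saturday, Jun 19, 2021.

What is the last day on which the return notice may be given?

Counting back 74 calendar days from Jun 19, 2021 gives Apr 6, 2021.

Apr 6, 2021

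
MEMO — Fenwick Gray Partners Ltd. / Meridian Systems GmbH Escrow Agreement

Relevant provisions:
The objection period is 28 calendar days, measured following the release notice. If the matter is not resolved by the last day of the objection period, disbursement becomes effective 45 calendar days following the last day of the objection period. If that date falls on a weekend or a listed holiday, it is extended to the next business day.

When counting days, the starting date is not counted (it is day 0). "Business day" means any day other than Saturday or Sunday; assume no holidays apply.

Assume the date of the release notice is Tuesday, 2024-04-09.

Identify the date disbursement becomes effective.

2024-06-21

Adding 28 calendar days to 2024-04-09 gives 2024-05-07, which is the last day of the objection period.
The date disbursement becomes effective: 2024-05-07 + 45 days = 2024-06-21. 2024-06-21 is a Friday, so no roll-forward applies.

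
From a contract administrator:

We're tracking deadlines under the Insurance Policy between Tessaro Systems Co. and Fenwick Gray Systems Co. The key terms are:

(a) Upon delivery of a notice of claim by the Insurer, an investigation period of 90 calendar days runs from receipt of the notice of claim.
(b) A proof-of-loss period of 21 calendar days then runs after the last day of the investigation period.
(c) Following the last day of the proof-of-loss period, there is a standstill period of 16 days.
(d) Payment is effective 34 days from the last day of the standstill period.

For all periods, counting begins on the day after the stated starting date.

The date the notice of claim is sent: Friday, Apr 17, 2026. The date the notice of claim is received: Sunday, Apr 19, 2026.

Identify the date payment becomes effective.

Adding 90 calendar days to Apr 19, 2026 gives Jul 18, 2026, which is the last day of the investigation period.
Adding 21 calendar days to Jul 18, 2026 gives Aug 8, 2026, which is the last day of the proof-of-loss period.
The last day of the standstill period: Aug 8, 2026 + 16 days = Aug 24, 2026.
The date payment becomes effective: Aug 24, 2026 + 34 days = Sep 27, 2026.

Sep 27, 2026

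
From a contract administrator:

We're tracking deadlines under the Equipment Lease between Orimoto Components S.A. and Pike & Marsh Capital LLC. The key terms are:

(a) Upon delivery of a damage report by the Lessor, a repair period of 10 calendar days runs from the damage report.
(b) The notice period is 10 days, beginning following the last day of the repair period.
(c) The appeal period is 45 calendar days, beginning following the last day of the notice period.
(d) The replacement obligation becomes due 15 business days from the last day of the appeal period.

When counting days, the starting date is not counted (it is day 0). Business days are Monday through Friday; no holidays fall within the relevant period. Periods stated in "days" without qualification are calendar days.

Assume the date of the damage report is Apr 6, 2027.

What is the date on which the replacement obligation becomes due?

The last day of the repair period: Apr 6, 2027 + 10 days = Apr 16, 2027.
The last day of the notice period: 10 calendar days after Apr 16, 2027 is Apr 26, 2027.
The last day of the appeal period: Apr 26, 2027 + 45 days = Jun 10, 2027.
From Thursday, Jun 10, 2027, 15 business days (Jun 11, Jun 14, Jun 15, Jun 16, …, Jun 29, Jun 30, Jul 1, skipping weekends) brings us to Thursday, Jul 1, 2027, which is the date on which the replacement obligation becomes due.

Jul 1, 2027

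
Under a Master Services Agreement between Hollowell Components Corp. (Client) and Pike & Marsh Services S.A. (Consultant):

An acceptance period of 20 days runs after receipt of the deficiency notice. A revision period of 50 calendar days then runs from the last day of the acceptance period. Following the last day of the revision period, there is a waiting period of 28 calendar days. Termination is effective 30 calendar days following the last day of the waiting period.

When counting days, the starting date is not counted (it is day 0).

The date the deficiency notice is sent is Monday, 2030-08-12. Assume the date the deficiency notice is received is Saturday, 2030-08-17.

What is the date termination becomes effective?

Adding 20 calendar days to 2030-08-17 gives 2030-09-06, which is the last day of the acceptance period.
The last day of the revision period: 50 calendar days after 2030-09-06 is 2030-10-26.
The last day of the waiting period: 28 calendar days after 2030-10-26 is 2030-11-23.
The date termination becomes effective: 30 calendar days after 2030-11-23 is 2030-12-23.

2030-12-23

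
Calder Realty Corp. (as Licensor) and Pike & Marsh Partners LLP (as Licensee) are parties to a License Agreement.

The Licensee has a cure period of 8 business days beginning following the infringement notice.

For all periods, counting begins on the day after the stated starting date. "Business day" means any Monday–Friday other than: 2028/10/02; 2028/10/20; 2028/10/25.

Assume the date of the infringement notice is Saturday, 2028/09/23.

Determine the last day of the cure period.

2028/10/05

The last day of the cure period: 8 business days after Saturday, 2028/09/23, skipping weekends and the listed holiday on Oct 2 — Sep 25, Sep 26, Sep 27, Sep 28, Sep 29, Oct 3, Oct 4, Oct 5 — lands on Thursday, 2028/10/05.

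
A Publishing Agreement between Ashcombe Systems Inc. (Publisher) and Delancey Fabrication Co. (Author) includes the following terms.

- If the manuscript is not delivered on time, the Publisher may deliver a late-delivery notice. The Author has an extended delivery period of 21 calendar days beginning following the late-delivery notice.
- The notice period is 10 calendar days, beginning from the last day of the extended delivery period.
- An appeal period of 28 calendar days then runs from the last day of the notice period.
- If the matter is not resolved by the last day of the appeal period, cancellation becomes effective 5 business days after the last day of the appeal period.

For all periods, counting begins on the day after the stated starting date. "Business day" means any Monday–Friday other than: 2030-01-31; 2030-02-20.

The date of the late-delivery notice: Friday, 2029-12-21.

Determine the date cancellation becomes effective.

The last day of the extended delivery period: 21 calendar days after 2029-12-21 is 2030-01-11.
The last day of the notice period: 2030-01-11 + 10 days = 2030-01-21.
Adding 28 calendar days to 2030-01-21 gives 2030-02-18, which is the last day of the appeal period.
From Monday, 2030-02-18, 5 business days (Feb 19, Feb 21, Feb 22, Feb 25, Feb 26, skipping weekends and the listed holiday on Feb 20) brings us to Tuesday, 2030-02-26, which is the date cancellation becomes effective.

2030-02-26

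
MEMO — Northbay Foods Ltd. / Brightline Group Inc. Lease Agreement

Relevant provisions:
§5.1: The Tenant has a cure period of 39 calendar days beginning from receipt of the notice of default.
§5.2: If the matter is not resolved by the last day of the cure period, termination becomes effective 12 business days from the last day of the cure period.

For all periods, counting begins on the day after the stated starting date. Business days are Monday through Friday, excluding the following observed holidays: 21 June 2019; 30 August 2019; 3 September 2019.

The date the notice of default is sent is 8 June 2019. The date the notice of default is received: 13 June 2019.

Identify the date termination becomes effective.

The last day of the cure period: 39 calendar days after 13 June 2019 is 22 July 2019.
The date termination becomes effective: counting 12 business days from Monday, 22 July 2019 (Jul 23, Jul 24, Jul 25, Jul 26, …, Aug 5, Aug 6, Aug 7, skipping weekends) reaches Wednesday, 7 August 2019.

7 August 2019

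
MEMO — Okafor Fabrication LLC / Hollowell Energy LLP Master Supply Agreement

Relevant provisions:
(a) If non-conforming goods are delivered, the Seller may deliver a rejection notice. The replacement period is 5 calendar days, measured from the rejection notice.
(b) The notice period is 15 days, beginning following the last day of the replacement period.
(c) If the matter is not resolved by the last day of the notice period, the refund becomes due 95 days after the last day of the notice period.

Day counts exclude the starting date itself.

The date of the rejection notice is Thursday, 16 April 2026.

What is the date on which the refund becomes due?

The last day of the replacement period: 16 April 2026 + 5 days = 21 April 2026.
Adding 15 calendar days to 21 April 2026 gives 6 May 2026, which is the last day of the notice period.
Adding 95 calendar days to 6 May 2026 gives 9 August 2026, which is the date on which the refund becomes due.

9 August 2026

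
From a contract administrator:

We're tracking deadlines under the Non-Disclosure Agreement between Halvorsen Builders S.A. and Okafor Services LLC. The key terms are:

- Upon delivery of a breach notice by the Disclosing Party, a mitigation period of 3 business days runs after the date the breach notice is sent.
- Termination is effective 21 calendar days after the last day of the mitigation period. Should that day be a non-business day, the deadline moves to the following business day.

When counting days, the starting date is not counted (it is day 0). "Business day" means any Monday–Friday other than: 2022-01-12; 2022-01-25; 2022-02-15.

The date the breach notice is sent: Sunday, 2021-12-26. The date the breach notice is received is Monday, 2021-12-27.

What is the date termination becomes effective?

From Sunday, 2021-12-26, 3 business days (Dec 27, Dec 28, Dec 29, skipping weekends) brings us to Wednesday, 2021-12-29, which is the last day of the mitigation period.
The date termination becomes effective: 2021-12-29 + 21 days = 2022-01-19. 2022-01-19 is a Wednesday and is not a listed holiday, so no roll-forward applies.

2022-01-19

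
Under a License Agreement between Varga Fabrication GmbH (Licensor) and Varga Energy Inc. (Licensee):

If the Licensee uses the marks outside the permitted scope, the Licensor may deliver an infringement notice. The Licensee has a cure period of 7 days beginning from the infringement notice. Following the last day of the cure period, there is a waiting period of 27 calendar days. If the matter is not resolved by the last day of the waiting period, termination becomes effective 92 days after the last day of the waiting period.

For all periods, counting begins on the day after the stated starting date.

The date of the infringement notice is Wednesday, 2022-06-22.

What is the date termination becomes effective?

2022-10-26

The last day of the cure period: 2022-06-22 + 7 days = 2022-06-29.
The last day of the waiting period: 2022-06-29 + 27 days = 2022-07-26.
The date termination becomes effective: 92 calendar days after 2022-07-26 is 2022-10-26.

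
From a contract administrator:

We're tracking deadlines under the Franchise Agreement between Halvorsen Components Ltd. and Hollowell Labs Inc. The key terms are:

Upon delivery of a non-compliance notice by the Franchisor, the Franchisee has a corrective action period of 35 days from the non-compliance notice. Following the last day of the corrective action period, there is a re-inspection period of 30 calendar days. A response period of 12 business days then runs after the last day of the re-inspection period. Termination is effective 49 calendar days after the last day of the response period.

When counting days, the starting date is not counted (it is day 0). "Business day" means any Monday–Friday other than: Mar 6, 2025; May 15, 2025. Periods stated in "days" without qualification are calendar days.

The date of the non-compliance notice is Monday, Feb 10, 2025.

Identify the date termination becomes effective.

Jun 20, 2025

The last day of the corrective action period: Feb 10, 2025 + 35 days = Mar 17, 2025.
Adding 30 calendar days to Mar 17, 2025 gives Apr 16, 2025, which is the last day of the re-inspection period.
The last day of the response period: 12 business days after Wednesday, Apr 16, 2025, skipping weekends — Apr 17, Apr 18, Apr 21, Apr 22, …, Apr 30, May 1, May 2 — lands on Friday, May 2, 2025.
The date termination becomes effective: May 2, 2025 + 49 days = Jun 20, 2025.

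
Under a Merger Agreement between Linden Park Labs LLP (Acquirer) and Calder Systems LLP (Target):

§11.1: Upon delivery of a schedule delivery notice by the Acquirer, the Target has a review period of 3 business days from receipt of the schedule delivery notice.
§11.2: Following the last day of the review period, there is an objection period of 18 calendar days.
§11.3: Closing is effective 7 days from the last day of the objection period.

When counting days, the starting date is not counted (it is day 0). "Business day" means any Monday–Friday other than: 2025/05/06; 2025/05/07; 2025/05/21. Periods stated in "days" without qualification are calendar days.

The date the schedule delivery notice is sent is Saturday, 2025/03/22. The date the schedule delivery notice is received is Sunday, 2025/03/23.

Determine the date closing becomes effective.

2025/04/20

From Sunday, 2025/03/23, 3 business days (Mar 24, Mar 25, Mar 26, skipping weekends) brings us to Wednesday, 2025/03/26, which is the last day of the review period.
Adding 18 calendar days to 2025/03/26 gives 2025/04/13, which is the last day of the objection period.
The date closing becomes effective: 7 calendar days after 2025/04/13 is 2025/04/20.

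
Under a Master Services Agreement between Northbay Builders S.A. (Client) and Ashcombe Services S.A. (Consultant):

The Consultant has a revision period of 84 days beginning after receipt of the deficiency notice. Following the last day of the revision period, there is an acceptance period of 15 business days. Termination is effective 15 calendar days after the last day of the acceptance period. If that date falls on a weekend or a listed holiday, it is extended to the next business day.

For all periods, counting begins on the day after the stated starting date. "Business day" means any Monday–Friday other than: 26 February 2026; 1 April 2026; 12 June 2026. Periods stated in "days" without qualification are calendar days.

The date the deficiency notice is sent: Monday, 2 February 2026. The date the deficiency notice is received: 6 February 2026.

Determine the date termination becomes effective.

The last day of the revision period: 6 February 2026 + 84 days = 1 May 2026.
From Friday, 1 May 2026, 15 business days (May 4, May 5, May 6, May 7, …, May 20, May 21, May 22, skipping weekends) brings us to Friday, 22 May 2026, which is the last day of the acceptance period.
The date termination becomes effective: 15 calendar days after 22 May 2026 is 6 June 2026. That falls on a Saturday, so it rolls to the next business day, Monday, 8 June 2026.

8 June 2026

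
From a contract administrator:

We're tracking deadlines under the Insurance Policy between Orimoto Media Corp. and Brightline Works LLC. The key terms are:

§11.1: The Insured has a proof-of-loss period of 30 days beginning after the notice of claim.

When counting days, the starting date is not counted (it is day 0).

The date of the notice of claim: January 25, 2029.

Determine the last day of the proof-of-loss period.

Adding 30 calendar days to January 25, 2029 gives February 24, 2029, which is the last day of the proof-of-loss period.

February 24, 2029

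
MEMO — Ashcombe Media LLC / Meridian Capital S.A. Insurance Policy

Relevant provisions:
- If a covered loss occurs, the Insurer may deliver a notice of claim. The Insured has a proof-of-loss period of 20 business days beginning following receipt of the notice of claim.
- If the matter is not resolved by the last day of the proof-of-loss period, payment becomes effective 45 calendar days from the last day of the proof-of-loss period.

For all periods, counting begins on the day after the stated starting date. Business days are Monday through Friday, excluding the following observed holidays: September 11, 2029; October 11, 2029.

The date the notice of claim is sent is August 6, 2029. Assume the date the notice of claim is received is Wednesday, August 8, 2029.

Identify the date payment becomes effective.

From Wednesday, August 8, 2029, 20 business days (Aug 9, Aug 10, Aug 13, Aug 14, …, Sep 3, Sep 4, Sep 5, skipping weekends) brings us to Wednesday, September 5, 2029, which is the last day of the proof-of-loss period.
Adding 45 calendar days to September 5, 2029 gives October 20, 2029, which is the date payment becomes effective.

October 20, 2029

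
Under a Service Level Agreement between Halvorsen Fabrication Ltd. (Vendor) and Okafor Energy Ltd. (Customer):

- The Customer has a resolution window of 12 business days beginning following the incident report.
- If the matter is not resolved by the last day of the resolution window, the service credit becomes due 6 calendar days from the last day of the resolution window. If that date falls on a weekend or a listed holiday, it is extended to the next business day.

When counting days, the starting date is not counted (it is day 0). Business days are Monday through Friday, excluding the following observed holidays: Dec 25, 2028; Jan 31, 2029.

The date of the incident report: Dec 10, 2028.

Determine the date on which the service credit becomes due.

From Sunday, Dec 10, 2028, 12 business days (Dec 11, Dec 12, Dec 13, Dec 14, …, Dec 22, Dec 26, Dec 27, skipping weekends and the listed holiday on Dec 25) brings us to Wednesday, Dec 27, 2028, which is the last day of the resolution window.
The date on which the service credit becomes due: 6 calendar days after Dec 27, 2028 is Jan 2, 2029. Jan 2, 2029 is a Tuesday and is not a listed holiday, so no roll-forward applies.

Jan 2, 2029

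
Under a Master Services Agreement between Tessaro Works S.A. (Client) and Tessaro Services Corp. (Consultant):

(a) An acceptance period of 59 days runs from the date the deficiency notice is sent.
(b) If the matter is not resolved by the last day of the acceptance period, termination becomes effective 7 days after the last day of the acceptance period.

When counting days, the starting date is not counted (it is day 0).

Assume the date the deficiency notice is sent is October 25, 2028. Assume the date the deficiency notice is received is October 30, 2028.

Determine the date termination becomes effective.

December 30, 2028

The last day of the acceptance period: October 25, 2028 + 59 days = December 23, 2028.
The date termination becomes effective: December 23, 2028 + 7 days = December 30, 2028.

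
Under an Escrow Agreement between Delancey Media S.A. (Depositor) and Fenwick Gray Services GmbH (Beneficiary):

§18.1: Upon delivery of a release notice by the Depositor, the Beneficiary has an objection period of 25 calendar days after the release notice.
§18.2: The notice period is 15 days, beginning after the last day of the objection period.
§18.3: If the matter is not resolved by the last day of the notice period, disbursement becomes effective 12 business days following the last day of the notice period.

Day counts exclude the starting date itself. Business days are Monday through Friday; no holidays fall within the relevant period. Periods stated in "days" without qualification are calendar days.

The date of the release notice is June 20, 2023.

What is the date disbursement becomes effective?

August 15, 2023

The last day of the objection period: June 20, 2023 + 25 days = July 15, 2023.
The last day of the notice period: 15 calendar days after July 15, 2023 is July 30, 2023.
The date disbursement becomes effective: 12 business days after Sunday, July 30, 2023, skipping weekends — Jul 31, Aug 1, Aug 2, Aug 3, …, Aug 11, Aug 14, Aug 15 — lands on Tuesday, August 15, 2023.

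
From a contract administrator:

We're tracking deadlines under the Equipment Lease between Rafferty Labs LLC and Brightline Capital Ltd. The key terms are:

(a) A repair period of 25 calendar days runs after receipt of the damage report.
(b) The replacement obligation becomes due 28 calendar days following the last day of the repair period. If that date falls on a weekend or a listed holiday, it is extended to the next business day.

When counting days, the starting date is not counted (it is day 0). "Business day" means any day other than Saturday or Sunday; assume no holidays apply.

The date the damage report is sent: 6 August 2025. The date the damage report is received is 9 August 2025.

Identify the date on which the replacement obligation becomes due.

The last day of the repair period: 9 August 2025 + 25 days = 3 September 2025.
The date on which the replacement obligation becomes due: 3 September 2025 + 28 days = 1 October 2025. 1 October 2025 is a Wednesday, so no roll-forward applies.

1 October 2025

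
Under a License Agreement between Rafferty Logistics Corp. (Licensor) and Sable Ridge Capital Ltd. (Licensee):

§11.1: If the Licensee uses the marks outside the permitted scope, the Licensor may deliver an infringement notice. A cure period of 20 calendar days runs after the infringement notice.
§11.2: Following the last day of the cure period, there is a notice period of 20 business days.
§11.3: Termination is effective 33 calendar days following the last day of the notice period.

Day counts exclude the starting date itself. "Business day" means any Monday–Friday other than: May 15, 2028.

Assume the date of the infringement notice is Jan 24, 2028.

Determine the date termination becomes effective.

The last day of the cure period: 20 calendar days after Jan 24, 2028 is Feb 13, 2028.
From Sunday, Feb 13, 2028, 20 business days (Feb 14, Feb 15, Feb 16, Feb 17, …, Mar 8, Mar 9, Mar 10, skipping weekends) brings us to Friday, Mar 10, 2028, which is the last day of the notice period.
Adding 33 calendar days to Mar 10, 2028 gives Apr 12, 2028, which is the date termination becomes effective.

Apr 12, 2028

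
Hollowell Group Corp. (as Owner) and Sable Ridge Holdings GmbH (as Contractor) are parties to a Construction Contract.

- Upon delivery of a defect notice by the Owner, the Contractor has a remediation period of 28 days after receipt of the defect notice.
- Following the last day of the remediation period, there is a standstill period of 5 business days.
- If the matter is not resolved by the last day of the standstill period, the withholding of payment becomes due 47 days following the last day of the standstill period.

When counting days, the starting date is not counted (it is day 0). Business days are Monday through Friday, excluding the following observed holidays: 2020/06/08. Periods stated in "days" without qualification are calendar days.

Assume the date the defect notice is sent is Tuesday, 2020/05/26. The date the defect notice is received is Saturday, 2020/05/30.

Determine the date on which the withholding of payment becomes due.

Adding 28 calendar days to 2020/05/30 gives 2020/06/27, which is the last day of the remediation period.
The last day of the standstill period: 5 business days after Saturday, 2020/06/27, skipping weekends — Jun 29, Jun 30, Jul 1, Jul 2, Jul 3 — lands on Friday, 2020/07/03.
The date on which the withholding of payment becomes due: 2020/07/03 + 47 days = 2020/08/19.

2020/08/19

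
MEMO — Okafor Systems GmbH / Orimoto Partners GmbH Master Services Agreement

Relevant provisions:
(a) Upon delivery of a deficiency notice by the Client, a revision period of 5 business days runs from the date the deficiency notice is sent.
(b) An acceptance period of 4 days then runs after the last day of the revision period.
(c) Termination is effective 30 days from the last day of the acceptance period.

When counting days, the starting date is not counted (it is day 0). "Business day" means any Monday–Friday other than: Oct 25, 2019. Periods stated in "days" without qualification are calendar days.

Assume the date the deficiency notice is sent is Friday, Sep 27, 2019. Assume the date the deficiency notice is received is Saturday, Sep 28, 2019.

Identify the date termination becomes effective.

From Friday, Sep 27, 2019, 5 business days (Sep 30, Oct 1, Oct 2, Oct 3, Oct 4, skipping weekends) brings us to Friday, Oct 4, 2019, which is the last day of the revision period.
The last day of the acceptance period: Oct 4, 2019 + 4 days = Oct 8, 2019.
Adding 30 calendar days to Oct 8, 2019 gives Nov 7, 2019, which is the date termination becomes effective.

Nov 7, 2019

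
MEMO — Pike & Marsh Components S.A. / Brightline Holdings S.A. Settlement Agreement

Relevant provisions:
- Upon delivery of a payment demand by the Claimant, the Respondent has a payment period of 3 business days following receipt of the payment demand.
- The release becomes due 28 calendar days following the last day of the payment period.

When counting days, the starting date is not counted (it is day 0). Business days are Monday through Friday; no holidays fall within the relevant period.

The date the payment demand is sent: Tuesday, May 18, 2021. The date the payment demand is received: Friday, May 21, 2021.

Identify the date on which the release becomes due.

From Friday, May 21, 2021, 3 business days (May 24, May 25, May 26, skipping weekends) brings us to Wednesday, May 26, 2021, which is the last day of the payment period.
Adding 28 calendar days to May 26, 2021 gives Jun 23, 2021, which is the date on which the release becomes due.

Jun 23, 2021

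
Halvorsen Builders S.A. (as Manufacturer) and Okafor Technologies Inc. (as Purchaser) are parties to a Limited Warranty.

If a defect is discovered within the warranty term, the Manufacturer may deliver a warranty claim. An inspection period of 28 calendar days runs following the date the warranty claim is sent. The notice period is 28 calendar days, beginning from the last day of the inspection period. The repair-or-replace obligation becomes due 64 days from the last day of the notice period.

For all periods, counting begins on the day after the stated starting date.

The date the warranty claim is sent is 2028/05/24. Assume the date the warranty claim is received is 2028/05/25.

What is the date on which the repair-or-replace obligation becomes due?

Adding 28 calendar days to 2028/05/24 gives 2028/06/21, which is the last day of the inspection period.
The last day of the notice period: 28 calendar days after 2028/06/21 is 2028/07/19.
The date on which the repair-or-replace obligation becomes due: 2028/07/19 + 64 days = 2028/09/21.

2028/09/21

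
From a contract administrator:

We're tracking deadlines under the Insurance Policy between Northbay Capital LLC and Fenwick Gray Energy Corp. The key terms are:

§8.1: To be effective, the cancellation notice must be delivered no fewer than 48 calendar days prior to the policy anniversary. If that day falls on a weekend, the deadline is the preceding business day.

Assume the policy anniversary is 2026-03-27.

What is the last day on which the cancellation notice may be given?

Counting back 48 calendar days from 2026-03-27 gives 2026-02-07. That is a Saturday, so the deadline moves back to Friday, 2026-02-06.

2026-02-06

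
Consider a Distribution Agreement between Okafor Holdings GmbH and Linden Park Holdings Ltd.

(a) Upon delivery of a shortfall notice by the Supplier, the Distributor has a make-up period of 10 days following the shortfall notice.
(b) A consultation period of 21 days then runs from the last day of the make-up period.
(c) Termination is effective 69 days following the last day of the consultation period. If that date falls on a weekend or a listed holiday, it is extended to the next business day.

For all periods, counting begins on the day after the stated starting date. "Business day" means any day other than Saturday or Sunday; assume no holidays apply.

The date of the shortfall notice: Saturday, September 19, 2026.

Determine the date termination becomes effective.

December 28, 2026

The last day of the make-up period: 10 calendar days after September 19, 2026 is September 29, 2026.
The last day of the consultation period: 21 calendar days after September 29, 2026 is October 20, 2026.
Adding 69 calendar days to October 20, 2026 gives December 28, 2026, which is the date termination becomes effective. December 28, 2026 is a Monday, so no roll-forward applies.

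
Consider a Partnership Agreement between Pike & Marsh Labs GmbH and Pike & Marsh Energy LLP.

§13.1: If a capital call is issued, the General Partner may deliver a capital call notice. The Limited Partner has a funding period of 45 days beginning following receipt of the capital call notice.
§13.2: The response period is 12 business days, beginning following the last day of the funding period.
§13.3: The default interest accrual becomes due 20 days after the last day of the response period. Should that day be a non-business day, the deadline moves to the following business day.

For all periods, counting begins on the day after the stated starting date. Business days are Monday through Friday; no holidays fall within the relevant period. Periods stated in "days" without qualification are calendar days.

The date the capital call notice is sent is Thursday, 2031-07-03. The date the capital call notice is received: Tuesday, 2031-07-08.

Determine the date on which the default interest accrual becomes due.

2031-09-29

The last day of the funding period: 45 calendar days after 2031-07-08 is 2031-08-22.
From Friday, 2031-08-22, 12 business days (Aug 25, Aug 26, Aug 27, Aug 28, …, Sep 5, Sep 8, Sep 9, skipping weekends) brings us to Tuesday, 2031-09-09, which is the last day of the response period.
The date on which the default interest accrual becomes due: 20 calendar days after 2031-09-09 is 2031-09-29. 2031-09-29 is a Monday, so no roll-forward applies.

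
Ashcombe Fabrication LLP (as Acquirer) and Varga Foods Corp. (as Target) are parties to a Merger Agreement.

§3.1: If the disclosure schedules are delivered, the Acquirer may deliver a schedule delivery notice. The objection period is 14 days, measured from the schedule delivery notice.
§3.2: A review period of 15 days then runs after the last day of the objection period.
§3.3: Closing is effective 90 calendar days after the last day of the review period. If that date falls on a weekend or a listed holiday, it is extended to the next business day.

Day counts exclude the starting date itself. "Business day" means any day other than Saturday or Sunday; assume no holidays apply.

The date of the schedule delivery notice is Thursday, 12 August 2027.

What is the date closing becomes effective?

9 December 2027

The last day of the objection period: 14 calendar days after 12 August 2027 is 26 August 2027.
The last day of the review period: 15 calendar days after 26 August 2027 is 10 September 2027.
Adding 90 calendar days to 10 September 2027 gives 9 December 2027, which is the date closing becomes effective. 9 December 2027 is a Thursday, so no roll-forward applies.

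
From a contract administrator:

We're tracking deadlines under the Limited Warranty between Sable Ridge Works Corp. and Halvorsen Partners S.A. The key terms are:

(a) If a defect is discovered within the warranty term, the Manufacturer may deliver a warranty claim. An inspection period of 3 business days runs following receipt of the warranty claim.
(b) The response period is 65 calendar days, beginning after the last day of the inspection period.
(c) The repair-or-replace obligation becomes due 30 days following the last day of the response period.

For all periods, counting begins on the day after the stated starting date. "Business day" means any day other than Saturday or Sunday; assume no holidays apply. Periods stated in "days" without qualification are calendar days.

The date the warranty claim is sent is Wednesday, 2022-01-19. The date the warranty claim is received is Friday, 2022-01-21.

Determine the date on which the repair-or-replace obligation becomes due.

The last day of the inspection period: 3 business days after Friday, 2022-01-21, skipping weekends — Jan 24, Jan 25, Jan 26 — lands on Wednesday, 2022-01-26.
The last day of the response period: 65 calendar days after 2022-01-26 is 2022-04-01.
The date on which the repair-or-replace obligation becomes due: 30 calendar days after 2022-04-01 is 2022-05-01.

2022-05-01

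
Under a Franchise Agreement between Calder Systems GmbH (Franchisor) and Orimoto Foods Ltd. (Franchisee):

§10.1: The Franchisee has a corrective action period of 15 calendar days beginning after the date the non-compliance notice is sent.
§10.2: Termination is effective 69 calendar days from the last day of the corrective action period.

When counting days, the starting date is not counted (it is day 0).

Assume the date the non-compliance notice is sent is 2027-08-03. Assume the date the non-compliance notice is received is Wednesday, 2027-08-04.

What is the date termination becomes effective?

2027-10-26

The last day of the corrective action period: 15 calendar days after 2027-08-03 is 2027-08-18.
The date termination becomes effective: 69 calendar days after 2027-08-18 is 2027-10-26.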